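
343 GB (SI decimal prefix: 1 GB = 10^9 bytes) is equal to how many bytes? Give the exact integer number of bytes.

343,000,000,000 bytes

343 × 1,000,000,000 = 343,000,000,000 bytes  (1 GB = 10^9 bytes)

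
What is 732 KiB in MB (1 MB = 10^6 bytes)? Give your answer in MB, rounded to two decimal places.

732 KiB × 1,024 bytes/KiB = 749,568 bytes
1 MB = 10^6 bytes = 1,000,000 bytes
749,568 / 1,000,000 = 0.75 MB

0.75 MB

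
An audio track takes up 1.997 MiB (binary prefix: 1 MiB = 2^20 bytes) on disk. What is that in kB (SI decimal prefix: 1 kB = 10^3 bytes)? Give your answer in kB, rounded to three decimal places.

1.997 MiB × 1,048,576 bytes/MiB = 2,094,006.272 bytes
1 kB = 10^3 bytes = 1,000 bytes
2,094,006.272 / 1,000 = 2,094.006 kB

2,094.006 kB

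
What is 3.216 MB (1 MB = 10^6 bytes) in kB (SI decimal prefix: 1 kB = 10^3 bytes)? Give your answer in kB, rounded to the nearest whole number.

3,216 kB

3.216 MB = 3.216 × 10^6 bytes = 3,216,000 bytes
1 kB = 1,000 bytes
3,216,000 / 1,000 = 3,216 kB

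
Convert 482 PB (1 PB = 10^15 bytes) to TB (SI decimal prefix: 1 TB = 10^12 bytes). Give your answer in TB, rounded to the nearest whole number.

482 PB = 482 × 10^15 bytes = 482,000,000,000,000,000 bytes
1 TB = 1,000,000,000,000 bytes
482,000,000,000,000,000 / 1,000,000,000,000 = 482,000 TB

482,000 TB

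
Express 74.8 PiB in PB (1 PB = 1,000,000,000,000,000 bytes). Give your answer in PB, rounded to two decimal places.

84.22 PB

74.8 PiB = 74.8 × 2^50 bytes = 84,217,313,031,828,275.2 bytes
1 PB = 10^15 bytes = 1,000,000,000,000,000 bytes
84,217,313,031,828,275.2 / 1,000,000,000,000,000 = 84.22 PB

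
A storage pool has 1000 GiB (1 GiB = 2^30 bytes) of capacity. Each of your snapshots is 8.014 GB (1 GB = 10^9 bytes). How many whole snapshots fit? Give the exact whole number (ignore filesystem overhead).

133

Capacity: 1000 GiB = 1,073,741,824,000 bytes
Per item: 8.014 GB = 8,014,000,000 bytes
⌊1,073,741,824,000 / 8,014,000,000⌋ = 133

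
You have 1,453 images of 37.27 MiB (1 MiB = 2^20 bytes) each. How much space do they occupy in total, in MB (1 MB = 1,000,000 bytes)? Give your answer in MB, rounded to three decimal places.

Total = 1,453 × 37.27 MiB = 54153.31 MiB
= 54153.31 × 1,048,576 bytes = 56,783,861,186.56 bytes
1 MB = 1,000,000 bytes
56,783,861,186.56 / 1,000,000 = 56,783.861 MB

56,783.861 MB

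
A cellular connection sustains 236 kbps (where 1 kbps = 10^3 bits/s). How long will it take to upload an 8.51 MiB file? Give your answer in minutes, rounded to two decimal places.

8.51 MiB = 8,923,381.76 bytes = 71,387,054.08 bits
236 kbps = 236,000 bits/s
time = 71,387,054.08 / 236,000 = 302.488 s
302.488 s / 60 = 5.04 minutes

5.04 minutes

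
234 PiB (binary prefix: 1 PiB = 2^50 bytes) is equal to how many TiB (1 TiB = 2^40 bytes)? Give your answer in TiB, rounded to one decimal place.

239,616.0 TiB

234 PiB × 1,125,899,906,842,624 bytes/PiB = 263,460,578,201,174,016 bytes
1 TiB = 2^40 bytes = 1,099,511,627,776 bytes
263,460,578,201,174,016 / 1,099,511,627,776 = 239,616.0 TiB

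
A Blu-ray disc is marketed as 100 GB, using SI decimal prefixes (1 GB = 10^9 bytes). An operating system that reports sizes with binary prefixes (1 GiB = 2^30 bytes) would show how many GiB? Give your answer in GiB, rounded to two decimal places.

100 GB × 1,000,000,000 bytes/GB = 100,000,000,000 bytes
1 GiB = 1,073,741,824 bytes
100,000,000,000 / 1,073,741,824 = 93.13 GiB

93.13 GiB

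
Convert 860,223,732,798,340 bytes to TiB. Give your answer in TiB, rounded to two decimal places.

860,223,732,798,340 bytes given.
1 TiB = 2^40 bytes = 1,099,511,627,776 bytes
860,223,732,798,340 / 1,099,511,627,776 = 782.37 TiB

782.37 TiB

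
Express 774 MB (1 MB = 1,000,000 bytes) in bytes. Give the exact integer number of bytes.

774,000,000 bytes

774 × 1,000,000 = 774,000,000 bytes  (1 MB = 10^6 bytes)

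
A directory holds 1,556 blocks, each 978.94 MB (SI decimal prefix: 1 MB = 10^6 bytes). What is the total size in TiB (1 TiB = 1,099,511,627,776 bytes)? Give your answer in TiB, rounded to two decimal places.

1.39 TiB

Total = 1,556 × 978.94 MB = 1523230.64 MB
= 1523230.64 × 1,000,000 bytes = 1,523,230,640,000 bytes
1 TiB = 1,099,511,627,776 bytes
1,523,230,640,000 / 1,099,511,627,776 = 1.39 TiB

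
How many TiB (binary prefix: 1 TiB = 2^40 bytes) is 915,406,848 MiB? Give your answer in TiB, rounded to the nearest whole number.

915,406,848 MiB = 915,406,848 × 2^20 bytes = 959,873,651,048,448 bytes
1 TiB = 1,099,511,627,776 bytes
959,873,651,048,448 / 1,099,511,627,776 = 873 TiB

873 TiB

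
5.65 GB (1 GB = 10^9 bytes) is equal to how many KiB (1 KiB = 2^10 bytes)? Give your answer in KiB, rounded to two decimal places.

5.65 GB = 5.65 × 10^9 bytes = 5,650,000,000 bytes
1 KiB = 1,024 bytes
5,650,000,000 / 1,024 = 5,517,578.13 KiB

5,517,578.13 KiB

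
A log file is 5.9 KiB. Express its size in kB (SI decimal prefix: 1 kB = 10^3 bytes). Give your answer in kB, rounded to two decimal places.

5.9 KiB × 1,024 bytes/KiB = 6,041.6 bytes
1 kB = 10^3 bytes = 1,000 bytes
6,041.6 / 1,000 = 6.04 kB

6.04 kB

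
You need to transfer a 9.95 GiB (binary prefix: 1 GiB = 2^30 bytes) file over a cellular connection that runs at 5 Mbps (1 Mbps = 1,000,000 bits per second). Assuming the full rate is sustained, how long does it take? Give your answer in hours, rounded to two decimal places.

9.95 GiB = 10,683,731,148.8 bytes = 85,469,849,190.4 bits
5 Mbps = 5,000,000 bits/s
time = 85,469,849,190.4 / 5,000,000 = 17,093.9698 s
17,093.9698 s / 3600 = 4.75 hours

4.75 hours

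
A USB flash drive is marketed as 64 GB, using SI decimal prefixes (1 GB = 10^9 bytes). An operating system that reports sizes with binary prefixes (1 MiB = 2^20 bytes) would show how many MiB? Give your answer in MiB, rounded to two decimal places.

61,035.16 MiB

64 GB × 1,000,000,000 bytes/GB = 64,000,000,000 bytes
1 MiB = 2^20 bytes = 1,048,576 bytes
64,000,000,000 / 1,048,576 = 61,035.16 MiB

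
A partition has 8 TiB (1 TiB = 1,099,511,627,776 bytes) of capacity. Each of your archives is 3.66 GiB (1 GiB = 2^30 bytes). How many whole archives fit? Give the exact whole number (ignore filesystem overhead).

2,238

Capacity: 8 TiB = 8,796,093,022,208 bytes
Per item: 3.66 GiB = 3,929,895,075.84 bytes
⌊8,796,093,022,208 / 3,929,895,075.84⌋ = 2,238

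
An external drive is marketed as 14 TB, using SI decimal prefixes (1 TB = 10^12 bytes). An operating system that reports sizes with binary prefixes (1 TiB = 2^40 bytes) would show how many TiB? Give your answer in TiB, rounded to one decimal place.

12.7 TiB

14 TB = 14 × 10^12 bytes = 14,000,000,000,000 bytes
1 TiB = 1,099,511,627,776 bytes
14,000,000,000,000 / 1,099,511,627,776 = 12.7 TiB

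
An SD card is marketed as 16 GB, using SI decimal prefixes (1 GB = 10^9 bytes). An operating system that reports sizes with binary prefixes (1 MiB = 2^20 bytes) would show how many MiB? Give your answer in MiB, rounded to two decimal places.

15,258.79 MiB

16 GB = 16 × 10^9 bytes = 16,000,000,000 bytes
1 MiB = 2^20 bytes = 1,048,576 bytes
16,000,000,000 / 1,048,576 = 15,258.79 MiB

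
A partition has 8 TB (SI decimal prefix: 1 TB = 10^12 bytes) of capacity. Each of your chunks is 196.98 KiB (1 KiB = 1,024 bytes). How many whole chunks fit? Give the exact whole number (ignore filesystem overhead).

39,661,386

Capacity: 8 TB = 8,000,000,000,000 bytes
Per item: 196.98 KiB = 201,707.52 bytes
⌊8,000,000,000,000 / 201,707.52⌋ = 39,661,386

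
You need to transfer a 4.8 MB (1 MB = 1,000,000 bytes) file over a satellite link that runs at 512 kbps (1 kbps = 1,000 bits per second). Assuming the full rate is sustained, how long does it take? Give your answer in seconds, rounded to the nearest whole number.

4.8 MB = 4,800,000 bytes = 38,400,000 bits
512 kbps = 512,000 bits/s
time = 38,400,000 / 512,000 = 75 s

75 seconds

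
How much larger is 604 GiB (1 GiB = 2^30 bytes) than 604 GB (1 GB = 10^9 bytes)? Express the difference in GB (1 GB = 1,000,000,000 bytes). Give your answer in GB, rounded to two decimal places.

604 GiB = 604 × 1,073,741,824 = 648,540,061,696 bytes
604 GB = 604 × 1,000,000,000 = 604,000,000,000 bytes
difference = 44,540,061,696 bytes
44,540,061,696 / 1,000,000,000 = 44.54 GB

44.54 GB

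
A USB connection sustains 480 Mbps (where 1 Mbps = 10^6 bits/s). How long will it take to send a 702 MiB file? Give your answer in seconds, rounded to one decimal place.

702 MiB = 736,100,352 bytes = 5,888,802,816 bits
480 Mbps = 480,000,000 bits/s
time = 5,888,802,816 / 480,000,000 = 12.3 s

12.3 seconds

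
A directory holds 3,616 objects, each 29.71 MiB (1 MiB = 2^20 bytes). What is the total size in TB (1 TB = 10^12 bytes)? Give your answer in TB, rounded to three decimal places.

Total = 3,616 × 29.71 MiB = 107431.36 MiB
= 107431.36 × 1,048,576 bytes = 112,649,945,743.36 bytes
1 TB = 1,000,000,000,000 bytes
112,649,945,743.36 / 1,000,000,000,000 = 0.113 TB

0.113 TB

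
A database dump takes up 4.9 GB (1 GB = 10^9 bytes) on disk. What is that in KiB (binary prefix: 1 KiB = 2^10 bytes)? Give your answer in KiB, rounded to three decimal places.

4,785,156.250 KiB

4.9 GB = 4.9 × 10^9 bytes = 4,900,000,000 bytes
1 KiB = 2^10 bytes = 1,024 bytes
4,900,000,000 / 1,024 = 4,785,156.250 KiB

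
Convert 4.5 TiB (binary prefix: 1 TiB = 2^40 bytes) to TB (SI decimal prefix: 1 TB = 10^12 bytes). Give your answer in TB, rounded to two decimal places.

4.95 TB

4.5 TiB × 1,099,511,627,776 bytes/TiB = 4,947,802,324,992 bytes
1 TB = 1,000,000,000,000 bytes
4,947,802,324,992 / 1,000,000,000,000 = 4.95 TB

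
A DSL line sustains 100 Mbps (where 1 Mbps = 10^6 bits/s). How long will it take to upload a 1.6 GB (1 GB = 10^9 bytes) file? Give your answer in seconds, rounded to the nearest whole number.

1.6 GB = 1,600,000,000 bytes = 12,800,000,000 bits
100 Mbps = 100,000,000 bits/s
time = 12,800,000,000 / 100,000,000 = 128 s

128 seconds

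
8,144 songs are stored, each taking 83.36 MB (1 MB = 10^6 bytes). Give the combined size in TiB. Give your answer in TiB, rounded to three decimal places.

Total = 8,144 × 83.36 MB = 678883.84 MB
= 678883.84 × 1,000,000 bytes = 678,883,840,000 bytes
1 TiB = 1,099,511,627,776 bytes
678,883,840,000 / 1,099,511,627,776 = 0.617 TiB

0.617 TiB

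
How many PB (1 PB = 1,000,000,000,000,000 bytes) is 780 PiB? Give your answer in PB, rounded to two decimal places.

780 PiB = 780 × 2^50 bytes = 878,201,927,337,246,720 bytes
1 PB = 10^15 bytes = 1,000,000,000,000,000 bytes
878,201,927,337,246,720 / 1,000,000,000,000,000 = 878.20 PB

878.20 PB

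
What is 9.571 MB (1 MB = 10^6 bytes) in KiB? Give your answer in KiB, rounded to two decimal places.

9,346.68 KiB

9.571 MB = 9.571 × 10^6 bytes = 9,571,000 bytes
1 KiB = 1,024 bytes
9,571,000 / 1,024 = 9,346.68 KiB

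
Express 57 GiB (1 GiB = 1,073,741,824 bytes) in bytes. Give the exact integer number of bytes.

61,203,283,968 bytes

57 × 1,073,741,824 = 61,203,283,968 bytes  (1 GiB = 2^30 bytes)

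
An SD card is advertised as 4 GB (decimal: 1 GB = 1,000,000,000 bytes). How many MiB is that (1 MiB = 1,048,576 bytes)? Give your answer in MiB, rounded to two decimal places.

4 GB × 1,000,000,000 bytes/GB = 4,000,000,000 bytes
1 MiB = 1,048,576 bytes
4,000,000,000 / 1,048,576 = 3,814.70 MiB

3,814.70 MiB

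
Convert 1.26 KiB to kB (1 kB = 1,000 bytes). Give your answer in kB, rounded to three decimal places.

1.290 kB

1.26 KiB = 1.26 × 2^10 bytes = 1,290.24 bytes
1 kB = 10^3 bytes = 1,000 bytes
1,290.24 / 1,000 = 1.290 kB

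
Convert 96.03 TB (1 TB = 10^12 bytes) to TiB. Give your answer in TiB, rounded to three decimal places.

87.339 TiB

96.03 TB × 1,000,000,000,000 bytes/TB = 96,030,000,000,000 bytes
1 TiB = 2^40 bytes = 1,099,511,627,776 bytes
96,030,000,000,000 / 1,099,511,627,776 = 87.339 TiB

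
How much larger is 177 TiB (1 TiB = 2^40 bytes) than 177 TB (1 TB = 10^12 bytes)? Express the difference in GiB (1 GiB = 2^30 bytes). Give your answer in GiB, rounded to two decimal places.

177 TiB = 177 × 1,099,511,627,776 = 194,613,558,116,352 bytes
177 TB = 177 × 1,000,000,000,000 = 177,000,000,000,000 bytes
difference = 17,613,558,116,352 bytes
17,613,558,116,352 / 1,073,741,824 = 16,403.90 GiB

16,403.90 GiB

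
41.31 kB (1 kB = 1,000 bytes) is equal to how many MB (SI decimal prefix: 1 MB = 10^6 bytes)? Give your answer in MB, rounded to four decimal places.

0.0413 MB

41.31 kB × 1,000 bytes/kB = 41,310 bytes
1 MB = 10^6 bytes = 1,000,000 bytes
41,310 / 1,000,000 = 0.0413 MB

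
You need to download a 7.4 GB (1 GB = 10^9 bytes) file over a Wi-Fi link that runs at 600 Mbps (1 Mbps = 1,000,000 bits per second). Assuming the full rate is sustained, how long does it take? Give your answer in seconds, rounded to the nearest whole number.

99 seconds

7.4 GB = 7,400,000,000 bytes = 59,200,000,000 bits
600 Mbps = 600,000,000 bits/s
time = 59,200,000,000 / 600,000,000 = 99 s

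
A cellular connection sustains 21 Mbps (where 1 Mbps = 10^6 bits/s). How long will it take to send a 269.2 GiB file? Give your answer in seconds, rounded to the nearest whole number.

269.2 GiB = 289,051,299,020.8 bytes = 2,312,410,392,166.4 bits
21 Mbps = 21,000,000 bits/s
time = 2,312,410,392,166.4 / 21,000,000 = 110,115 s

110,115 seconds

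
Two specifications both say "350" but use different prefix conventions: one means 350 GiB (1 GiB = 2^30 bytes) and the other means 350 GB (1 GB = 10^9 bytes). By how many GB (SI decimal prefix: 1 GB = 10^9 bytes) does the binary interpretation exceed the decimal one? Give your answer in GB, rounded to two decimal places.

25.81 GB

350 GiB = 350 × 1,073,741,824 = 375,809,638,400 bytes
350 GB = 350 × 1,000,000,000 = 350,000,000,000 bytes
difference = 25,809,638,400 bytes
25,809,638,400 / 1,000,000,000 = 25.81 GB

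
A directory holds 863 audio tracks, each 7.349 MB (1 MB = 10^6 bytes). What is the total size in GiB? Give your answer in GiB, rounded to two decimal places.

Total = 863 × 7.349 MB = 6342.187 MB
= 6342.187 × 1,000,000 bytes = 6,342,187,000 bytes
1 GiB = 1,073,741,824 bytes
6,342,187,000 / 1,073,741,824 = 5.91 GiB

5.91 GiB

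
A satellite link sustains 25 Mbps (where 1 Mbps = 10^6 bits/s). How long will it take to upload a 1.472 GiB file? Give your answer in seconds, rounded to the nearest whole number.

506 seconds

1.472 GiB = 1,580,547,964.928 bytes = 12,644,383,719.424 bits
25 Mbps = 25,000,000 bits/s
time = 12,644,383,719.424 / 25,000,000 = 506 s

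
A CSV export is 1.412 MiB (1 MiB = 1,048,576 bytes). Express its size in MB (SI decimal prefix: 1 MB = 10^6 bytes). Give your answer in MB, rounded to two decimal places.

1.412 MiB × 1,048,576 bytes/MiB = 1,480,589.312 bytes
1 MB = 10^6 bytes = 1,000,000 bytes
1,480,589.312 / 1,000,000 = 1.48 MB

1.48 MB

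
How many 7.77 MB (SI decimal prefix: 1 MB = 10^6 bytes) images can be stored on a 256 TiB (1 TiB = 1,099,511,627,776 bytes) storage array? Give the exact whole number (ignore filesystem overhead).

36,225,865

Capacity: 256 TiB = 281,474,976,710,656 bytes
Per item: 7.77 MB = 7,770,000 bytes
⌊281,474,976,710,656 / 7,770,000⌋ = 36,225,865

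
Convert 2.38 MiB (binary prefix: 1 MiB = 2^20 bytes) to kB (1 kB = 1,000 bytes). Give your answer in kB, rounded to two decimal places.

2,495.61 kB

2.38 MiB × 1,048,576 bytes/MiB = 2,495,610.88 bytes
1 kB = 10^3 bytes = 1,000 bytes
2,495,610.88 / 1,000 = 2,495.61 kB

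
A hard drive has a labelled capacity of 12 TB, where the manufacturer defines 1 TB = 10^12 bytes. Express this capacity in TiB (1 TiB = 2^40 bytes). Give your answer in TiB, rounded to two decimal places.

12 TB = 12 × 10^12 bytes = 12,000,000,000,000 bytes
1 TiB = 1,099,511,627,776 bytes
12,000,000,000,000 / 1,099,511,627,776 = 10.91 TiB

10.91 TiB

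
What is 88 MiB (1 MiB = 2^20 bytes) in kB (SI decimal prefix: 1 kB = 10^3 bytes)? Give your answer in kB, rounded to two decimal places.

92,274.69 kB

88 MiB = 88 × 2^20 bytes = 92,274,688 bytes
1 kB = 10^3 bytes = 1,000 bytes
92,274,688 / 1,000 = 92,274.69 kB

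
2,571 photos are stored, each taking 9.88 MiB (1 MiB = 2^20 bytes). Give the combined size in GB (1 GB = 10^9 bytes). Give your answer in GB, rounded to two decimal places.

Total = 2,571 × 9.88 MiB = 25401.48 MiB
= 25401.48 × 1,048,576 bytes = 26,635,382,292.48 bytes
1 GB = 1,000,000,000 bytes
26,635,382,292.48 / 1,000,000,000 = 26.64 GB

26.64 GB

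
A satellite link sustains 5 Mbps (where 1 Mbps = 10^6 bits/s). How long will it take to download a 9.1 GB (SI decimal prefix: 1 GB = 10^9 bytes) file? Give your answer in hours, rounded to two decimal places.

9.1 GB = 9,100,000,000 bytes = 72,800,000,000 bits
5 Mbps = 5,000,000 bits/s
time = 72,800,000,000 / 5,000,000 = 14,560.0000 s
14,560.0000 s / 3600 = 4.04 hours

4.04 hours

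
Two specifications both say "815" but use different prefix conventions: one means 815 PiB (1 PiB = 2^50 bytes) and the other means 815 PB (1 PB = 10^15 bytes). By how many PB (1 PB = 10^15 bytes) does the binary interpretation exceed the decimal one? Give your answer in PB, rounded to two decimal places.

102.61 PB

815 PiB = 815 × 1,125,899,906,842,624 = 917,608,424,076,738,560 bytes
815 PB = 815 × 1,000,000,000,000,000 = 815,000,000,000,000,000 bytes
difference = 102,608,424,076,738,560 bytes
102,608,424,076,738,560 / 1,000,000,000,000,000 = 102.61 PB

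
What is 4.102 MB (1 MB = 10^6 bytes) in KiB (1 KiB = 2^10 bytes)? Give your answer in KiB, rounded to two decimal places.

4.102 MB × 1,000,000 bytes/MB = 4,102,000 bytes
1 KiB = 2^10 bytes = 1,024 bytes
4,102,000 / 1,024 = 4,005.86 KiB

4,005.86 KiB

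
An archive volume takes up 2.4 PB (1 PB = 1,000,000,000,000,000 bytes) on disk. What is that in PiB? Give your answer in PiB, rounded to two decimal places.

2.4 PB = 2.4 × 10^15 bytes = 2,400,000,000,000,000 bytes
1 PiB = 2^50 bytes = 1,125,899,906,842,624 bytes
2,400,000,000,000,000 / 1,125,899,906,842,624 = 2.13 PiB

2.13 PiB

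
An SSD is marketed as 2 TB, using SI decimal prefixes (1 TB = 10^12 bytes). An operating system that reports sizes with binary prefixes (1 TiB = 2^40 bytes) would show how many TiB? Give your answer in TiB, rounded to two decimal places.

1.82 TiB

2 TB = 2 × 10^12 bytes = 2,000,000,000,000 bytes
1 TiB = 1,099,511,627,776 bytes
2,000,000,000,000 / 1,099,511,627,776 = 1.82 TiB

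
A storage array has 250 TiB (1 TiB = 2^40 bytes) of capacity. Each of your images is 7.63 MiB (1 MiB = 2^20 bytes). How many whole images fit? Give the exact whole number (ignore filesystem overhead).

Capacity: 250 TiB = 274,877,906,944,000 bytes
Per item: 7.63 MiB = 8,000,634.88 bytes
⌊274,877,906,944,000 / 8,000,634.88⌋ = 34,357,011

34,357,011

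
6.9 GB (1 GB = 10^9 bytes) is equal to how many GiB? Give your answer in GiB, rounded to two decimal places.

6.9 GB × 1,000,000,000 bytes/GB = 6,900,000,000 bytes
1 GiB = 1,073,741,824 bytes
6,900,000,000 / 1,073,741,824 = 6.43 GiB

6.43 GiB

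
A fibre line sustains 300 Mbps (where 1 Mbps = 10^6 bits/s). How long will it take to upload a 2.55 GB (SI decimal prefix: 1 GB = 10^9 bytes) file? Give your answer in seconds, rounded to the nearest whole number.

68 seconds

2.55 GB = 2,550,000,000 bytes = 20,400,000,000 bits
300 Mbps = 300,000,000 bits/s
time = 20,400,000,000 / 300,000,000 = 68 s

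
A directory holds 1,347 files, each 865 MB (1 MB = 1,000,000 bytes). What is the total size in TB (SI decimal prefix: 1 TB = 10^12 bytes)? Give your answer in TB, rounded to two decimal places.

Total = 1,347 × 865 MB = 1,165,155 MB
= 1,165,155 × 1,000,000 bytes = 1,165,155,000,000 bytes
1 TB = 1,000,000,000,000 bytes
1,165,155,000,000 / 1,000,000,000,000 = 1.17 TB

1.17 TB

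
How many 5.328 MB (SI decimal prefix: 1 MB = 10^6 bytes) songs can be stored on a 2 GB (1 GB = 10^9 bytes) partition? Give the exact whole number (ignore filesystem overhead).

375

Capacity: 2 GB = 2,000,000,000 bytes
Per item: 5.328 MB = 5,328,000 bytes
⌊2,000,000,000 / 5,328,000⌋ = 375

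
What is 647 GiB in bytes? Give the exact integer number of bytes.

647 × 1,073,741,824 = 694,710,960,128 bytes  (1 GiB = 2^30 bytes)

694,710,960,128 bytes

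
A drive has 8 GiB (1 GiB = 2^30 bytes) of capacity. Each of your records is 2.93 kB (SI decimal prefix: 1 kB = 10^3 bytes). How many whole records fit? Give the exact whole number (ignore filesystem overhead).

2,931,718

Capacity: 8 GiB = 8,589,934,592 bytes
Per item: 2.93 kB = 2,930 bytes
⌊8,589,934,592 / 2,930⌋ = 2,931,718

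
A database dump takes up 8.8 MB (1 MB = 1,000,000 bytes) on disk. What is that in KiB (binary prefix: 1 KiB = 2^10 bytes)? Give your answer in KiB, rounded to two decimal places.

8,593.75 KiB

8.8 MB = 8.8 × 10^6 bytes = 8,800,000 bytes
1 KiB = 2^10 bytes = 1,024 bytes
8,800,000 / 1,024 = 8,593.75 KiB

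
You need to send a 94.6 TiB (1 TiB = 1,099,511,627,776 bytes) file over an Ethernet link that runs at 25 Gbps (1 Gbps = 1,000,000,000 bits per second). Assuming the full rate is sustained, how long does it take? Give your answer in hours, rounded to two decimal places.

94.6 TiB = 104,013,799,987,609.6 bytes = 832,110,399,900,876.8 bits
25 Gbps = 25,000,000,000 bits/s
time = 832,110,399,900,876.8 / 25,000,000,000 = 33,284.4160 s
33,284.4160 s / 3600 = 9.25 hours

9.25 hours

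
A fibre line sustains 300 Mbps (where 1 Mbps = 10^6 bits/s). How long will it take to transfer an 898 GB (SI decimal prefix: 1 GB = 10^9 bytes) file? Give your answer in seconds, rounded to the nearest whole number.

23,947 seconds

898 GB = 898,000,000,000 bytes = 7,184,000,000,000 bits
300 Mbps = 300,000,000 bits/s
time = 7,184,000,000,000 / 300,000,000 = 23,947 s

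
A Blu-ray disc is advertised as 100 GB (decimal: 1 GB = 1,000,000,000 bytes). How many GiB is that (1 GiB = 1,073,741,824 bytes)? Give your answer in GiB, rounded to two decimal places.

93.13 GiB

100 GB = 100 × 10^9 bytes = 100,000,000,000 bytes
1 GiB = 2^30 bytes = 1,073,741,824 bytes
100,000,000,000 / 1,073,741,824 = 93.13 GiB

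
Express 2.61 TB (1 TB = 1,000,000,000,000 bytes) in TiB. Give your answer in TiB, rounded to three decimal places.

2.61 TB = 2.61 × 10^12 bytes = 2,610,000,000,000 bytes
1 TiB = 2^40 bytes = 1,099,511,627,776 bytes
2,610,000,000,000 / 1,099,511,627,776 = 2.374 TiB

2.374 TiB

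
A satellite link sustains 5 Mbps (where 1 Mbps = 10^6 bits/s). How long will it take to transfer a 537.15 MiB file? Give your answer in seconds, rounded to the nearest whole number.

537.15 MiB = 563,242,598.4 bytes = 4,505,940,787.2 bits
5 Mbps = 5,000,000 bits/s
time = 4,505,940,787.2 / 5,000,000 = 901 s

901 seconds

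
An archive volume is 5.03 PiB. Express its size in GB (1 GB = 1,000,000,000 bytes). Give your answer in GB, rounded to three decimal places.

5.03 PiB × 1,125,899,906,842,624 bytes/PiB = 5,663,276,531,418,398.72 bytes
1 GB = 1,000,000,000 bytes
5,663,276,531,418,398.72 / 1,000,000,000 = 5,663,276.531 GB

5,663,276.531 GB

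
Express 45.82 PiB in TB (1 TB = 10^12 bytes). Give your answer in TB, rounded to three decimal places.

45.82 PiB × 1,125,899,906,842,624 bytes/PiB = 51,588,733,731,529,031.68 bytes
1 TB = 1,000,000,000,000 bytes
51,588,733,731,529,031.68 / 1,000,000,000,000 = 51,588.734 TB

51,588.734 TB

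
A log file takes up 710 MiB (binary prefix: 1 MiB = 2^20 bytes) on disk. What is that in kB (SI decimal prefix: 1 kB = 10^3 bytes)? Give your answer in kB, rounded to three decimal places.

710 MiB = 710 × 2^20 bytes = 744,488,960 bytes
1 kB = 10^3 bytes = 1,000 bytes
744,488,960 / 1,000 = 744,488.960 kB

744,488.960 kB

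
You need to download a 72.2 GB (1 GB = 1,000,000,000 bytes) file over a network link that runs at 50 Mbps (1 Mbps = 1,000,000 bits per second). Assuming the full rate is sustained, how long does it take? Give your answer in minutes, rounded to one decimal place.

192.5 minutes

72.2 GB = 72,200,000,000 bytes = 577,600,000,000 bits
50 Mbps = 50,000,000 bits/s
time = 577,600,000,000 / 50,000,000 = 11,552.00 s
11,552.00 s / 60 = 192.5 minutes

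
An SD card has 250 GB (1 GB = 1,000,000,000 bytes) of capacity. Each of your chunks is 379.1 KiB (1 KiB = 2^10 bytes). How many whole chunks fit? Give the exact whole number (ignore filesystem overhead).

644,000

Capacity: 250 GB = 250,000,000,000 bytes
Per item: 379.1 KiB = 388,198.4 bytes
⌊250,000,000,000 / 388,198.4⌋ = 644,000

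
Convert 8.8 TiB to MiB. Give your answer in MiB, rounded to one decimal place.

9,227,468.8 MiB

8.8 TiB = 8.8 × 2^40 bytes = 9,675,702,324,428.8 bytes
1 MiB = 1,048,576 bytes
9,675,702,324,428.8 / 1,048,576 = 9,227,468.8 MiB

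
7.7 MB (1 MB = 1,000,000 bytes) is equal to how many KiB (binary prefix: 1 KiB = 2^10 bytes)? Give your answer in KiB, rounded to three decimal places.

7.7 MB × 1,000,000 bytes/MB = 7,700,000 bytes
1 KiB = 1,024 bytes
7,700,000 / 1,024 = 7,519.531 KiB

7,519.531 KiB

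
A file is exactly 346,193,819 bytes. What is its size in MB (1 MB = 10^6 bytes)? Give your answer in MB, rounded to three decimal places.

346,193,819 bytes given.
1 MB = 1,000,000 bytes
346,193,819 / 1,000,000 = 346.194 MB

346.194 MB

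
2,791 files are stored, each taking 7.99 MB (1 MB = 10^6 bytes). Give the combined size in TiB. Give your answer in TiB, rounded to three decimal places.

0.020 TiB

Total = 2,791 × 7.99 MB = 22300.09 MB
= 22300.09 × 1,000,000 bytes = 22,300,090,000 bytes
1 TiB = 1,099,511,627,776 bytes
22,300,090,000 / 1,099,511,627,776 = 0.020 TiB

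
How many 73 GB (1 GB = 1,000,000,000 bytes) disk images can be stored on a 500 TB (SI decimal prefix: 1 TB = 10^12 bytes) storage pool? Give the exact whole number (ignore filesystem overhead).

6,849

Capacity: 500 TB = 500,000,000,000,000 bytes
Per item: 73 GB = 73,000,000,000 bytes
⌊500,000,000,000,000 / 73,000,000,000⌋ = 6,849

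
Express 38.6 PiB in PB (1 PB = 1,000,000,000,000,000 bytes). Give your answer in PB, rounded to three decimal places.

38.6 PiB × 1,125,899,906,842,624 bytes/PiB = 43,459,736,404,125,286.4 bytes
1 PB = 1,000,000,000,000,000 bytes
43,459,736,404,125,286.4 / 1,000,000,000,000,000 = 43.460 PB

43.460 PB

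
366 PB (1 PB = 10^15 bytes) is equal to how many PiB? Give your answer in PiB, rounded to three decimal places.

325.073 PiB

366 PB × 1,000,000,000,000,000 bytes/PB = 366,000,000,000,000,000 bytes
1 PiB = 1,125,899,906,842,624 bytes
366,000,000,000,000,000 / 1,125,899,906,842,624 = 325.073 PiB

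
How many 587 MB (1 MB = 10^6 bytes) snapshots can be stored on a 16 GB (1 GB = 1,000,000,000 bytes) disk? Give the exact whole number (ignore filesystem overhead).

27

Capacity: 16 GB = 16,000,000,000 bytes
Per item: 587 MB = 587,000,000 bytes
⌊16,000,000,000 / 587,000,000⌋ = 27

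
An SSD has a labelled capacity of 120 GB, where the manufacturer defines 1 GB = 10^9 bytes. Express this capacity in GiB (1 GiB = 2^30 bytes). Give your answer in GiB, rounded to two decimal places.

120 GB × 1,000,000,000 bytes/GB = 120,000,000,000 bytes
1 GiB = 1,073,741,824 bytes
120,000,000,000 / 1,073,741,824 = 111.76 GiB

111.76 GiB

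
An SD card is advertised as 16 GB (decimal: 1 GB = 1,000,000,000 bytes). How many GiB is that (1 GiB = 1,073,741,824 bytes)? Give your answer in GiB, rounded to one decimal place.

14.9 GiB

16 GB = 16 × 10^9 bytes = 16,000,000,000 bytes
1 GiB = 1,073,741,824 bytes
16,000,000,000 / 1,073,741,824 = 14.9 GiB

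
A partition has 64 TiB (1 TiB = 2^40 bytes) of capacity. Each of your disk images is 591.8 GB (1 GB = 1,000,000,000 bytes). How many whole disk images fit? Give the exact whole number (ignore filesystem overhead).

Capacity: 64 TiB = 70,368,744,177,664 bytes
Per item: 591.8 GB = 591,800,000,000 bytes
⌊70,368,744,177,664 / 591,800,000,000⌋ = 118

118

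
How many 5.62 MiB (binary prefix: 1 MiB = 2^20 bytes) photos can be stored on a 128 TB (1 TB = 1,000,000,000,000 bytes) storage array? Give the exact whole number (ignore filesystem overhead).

Capacity: 128 TB = 128,000,000,000,000 bytes
Per item: 5.62 MiB = 5,892,997.12 bytes
⌊128,000,000,000,000 / 5,892,997.12⌋ = 21,720,696

21,720,696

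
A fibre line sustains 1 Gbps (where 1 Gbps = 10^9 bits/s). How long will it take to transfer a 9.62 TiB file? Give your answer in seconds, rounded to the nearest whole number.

84,618 seconds

9.62 TiB = 10,577,301,859,205.12 bytes = 84,618,414,873,640.96 bits
1 Gbps = 1,000,000,000 bits/s
time = 84,618,414,873,640.96 / 1,000,000,000 = 84,618 s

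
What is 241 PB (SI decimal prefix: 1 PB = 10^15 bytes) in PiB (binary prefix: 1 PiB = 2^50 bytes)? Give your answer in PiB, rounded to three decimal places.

214.051 PiB

241 PB × 1,000,000,000,000,000 bytes/PB = 241,000,000,000,000,000 bytes
1 PiB = 2^50 bytes = 1,125,899,906,842,624 bytes
241,000,000,000,000,000 / 1,125,899,906,842,624 = 214.051 PiB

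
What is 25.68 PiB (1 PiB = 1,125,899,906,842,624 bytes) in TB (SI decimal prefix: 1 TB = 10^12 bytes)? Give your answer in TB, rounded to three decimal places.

28,913.110 TB

25.68 PiB = 25.68 × 2^50 bytes = 28,913,109,607,718,584.32 bytes
1 TB = 10^12 bytes = 1,000,000,000,000 bytes
28,913,109,607,718,584.32 / 1,000,000,000,000 = 28,913.110 TB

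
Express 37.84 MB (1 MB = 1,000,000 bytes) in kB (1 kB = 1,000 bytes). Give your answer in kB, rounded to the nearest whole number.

37.84 MB × 1,000,000 bytes/MB = 37,840,000 bytes
1 kB = 1,000 bytes
37,840,000 / 1,000 = 37,840 kB

37,840 kB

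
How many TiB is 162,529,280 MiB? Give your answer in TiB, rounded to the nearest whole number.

155 TiB

162,529,280 MiB × 1,048,576 bytes/MiB = 170,424,302,305,280 bytes
1 TiB = 2^40 bytes = 1,099,511,627,776 bytes
170,424,302,305,280 / 1,099,511,627,776 = 155 TiB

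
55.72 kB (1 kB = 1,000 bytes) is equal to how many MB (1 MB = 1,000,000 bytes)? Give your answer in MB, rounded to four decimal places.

55.72 kB × 1,000 bytes/kB = 55,720 bytes
1 MB = 1,000,000 bytes
55,720 / 1,000,000 = 0.0557 MB

0.0557 MB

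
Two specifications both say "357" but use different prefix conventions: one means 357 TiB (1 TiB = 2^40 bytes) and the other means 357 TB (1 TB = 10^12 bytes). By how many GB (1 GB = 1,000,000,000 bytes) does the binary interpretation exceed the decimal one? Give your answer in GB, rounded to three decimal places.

35,525.651 GB

357 TiB = 357 × 1,099,511,627,776 = 392,525,651,116,032 bytes
357 TB = 357 × 1,000,000,000,000 = 357,000,000,000,000 bytes
difference = 35,525,651,116,032 bytes
35,525,651,116,032 / 1,000,000,000 = 35,525.651 GB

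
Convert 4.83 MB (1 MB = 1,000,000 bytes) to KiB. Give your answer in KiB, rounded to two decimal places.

4.83 MB = 4.83 × 10^6 bytes = 4,830,000 bytes
1 KiB = 2^10 bytes = 1,024 bytes
4,830,000 / 1,024 = 4,716.80 KiB

4,716.80 KiB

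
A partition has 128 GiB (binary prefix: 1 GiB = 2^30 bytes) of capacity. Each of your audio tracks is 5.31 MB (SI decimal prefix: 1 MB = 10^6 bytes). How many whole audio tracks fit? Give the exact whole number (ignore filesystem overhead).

25,883

Capacity: 128 GiB = 137,438,953,472 bytes
Per item: 5.31 MB = 5,310,000 bytes
⌊137,438,953,472 / 5,310,000⌋ = 25,883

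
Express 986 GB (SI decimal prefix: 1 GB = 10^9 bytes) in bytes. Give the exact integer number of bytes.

986,000,000,000 bytes

986 × 1,000,000,000 = 986,000,000,000 bytes  (1 GB = 10^9 bytes)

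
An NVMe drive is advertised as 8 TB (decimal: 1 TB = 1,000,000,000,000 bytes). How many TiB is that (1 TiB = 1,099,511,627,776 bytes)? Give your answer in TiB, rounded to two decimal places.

7.28 TiB

8 TB = 8 × 10^12 bytes = 8,000,000,000,000 bytes
1 TiB = 1,099,511,627,776 bytes
8,000,000,000,000 / 1,099,511,627,776 = 7.28 TiB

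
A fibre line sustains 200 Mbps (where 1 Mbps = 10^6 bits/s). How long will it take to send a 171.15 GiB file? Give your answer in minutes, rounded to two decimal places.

171.15 GiB = 183,770,913,177.6 bytes = 1,470,167,305,420.8 bits
200 Mbps = 200,000,000 bits/s
time = 1,470,167,305,420.8 / 200,000,000 = 7,350.837 s
7,350.837 s / 60 = 122.51 minutes

122.51 minutes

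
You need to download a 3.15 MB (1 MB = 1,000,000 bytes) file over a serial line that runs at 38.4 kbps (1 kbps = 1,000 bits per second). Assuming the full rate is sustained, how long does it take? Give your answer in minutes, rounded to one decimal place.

3.15 MB = 3,150,000 bytes = 25,200,000 bits
38.4 kbps = 38,400 bits/s
time = 25,200,000 / 38,400 = 656.25 s
656.25 s / 60 = 10.9 minutes

10.9 minutes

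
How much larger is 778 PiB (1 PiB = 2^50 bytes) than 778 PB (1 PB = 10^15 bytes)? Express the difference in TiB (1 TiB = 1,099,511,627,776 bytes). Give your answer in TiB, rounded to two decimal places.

778 PiB = 778 × 1,125,899,906,842,624 = 875,950,127,523,561,472 bytes
778 PB = 778 × 1,000,000,000,000,000 = 778,000,000,000,000,000 bytes
difference = 97,950,127,523,561,472 bytes
97,950,127,523,561,472 / 1,099,511,627,776 = 89,085.12 TiB

89,085.12 TiB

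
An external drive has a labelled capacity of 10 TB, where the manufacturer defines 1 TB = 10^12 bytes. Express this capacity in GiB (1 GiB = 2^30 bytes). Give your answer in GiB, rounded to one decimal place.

10 TB = 10 × 10^12 bytes = 10,000,000,000,000 bytes
1 GiB = 1,073,741,824 bytes
10,000,000,000,000 / 1,073,741,824 = 9,313.2 GiB

9,313.2 GiB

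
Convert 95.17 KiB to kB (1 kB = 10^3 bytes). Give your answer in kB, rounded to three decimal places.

97.454 kB

95.17 KiB = 95.17 × 2^10 bytes = 97,454.08 bytes
1 kB = 10^3 bytes = 1,000 bytes
97,454.08 / 1,000 = 97.454 kB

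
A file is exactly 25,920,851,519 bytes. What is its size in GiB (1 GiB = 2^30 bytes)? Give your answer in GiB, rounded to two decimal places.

24.14 GiB

25,920,851,519 bytes given.
1 GiB = 1,073,741,824 bytes
25,920,851,519 / 1,073,741,824 = 24.14 GiB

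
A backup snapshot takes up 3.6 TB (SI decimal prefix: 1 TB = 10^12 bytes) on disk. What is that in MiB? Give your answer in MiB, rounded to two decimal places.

3,433,227.54 MiB

3.6 TB = 3.6 × 10^12 bytes = 3,600,000,000,000 bytes
1 MiB = 1,048,576 bytes
3,600,000,000,000 / 1,048,576 = 3,433,227.54 MiB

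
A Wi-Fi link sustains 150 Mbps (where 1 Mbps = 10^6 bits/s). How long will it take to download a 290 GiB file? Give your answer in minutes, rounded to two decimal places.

290 GiB = 311,385,128,960 bytes = 2,491,081,031,680 bits
150 Mbps = 150,000,000 bits/s
time = 2,491,081,031,680 / 150,000,000 = 16,607.207 s
16,607.207 s / 60 = 276.79 minutes

276.79 minutes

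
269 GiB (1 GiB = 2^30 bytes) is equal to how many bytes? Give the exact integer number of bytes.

269 × 1,073,741,824 = 288,836,550,656 bytes  (1 GiB = 2^30 bytes)

288,836,550,656 bytes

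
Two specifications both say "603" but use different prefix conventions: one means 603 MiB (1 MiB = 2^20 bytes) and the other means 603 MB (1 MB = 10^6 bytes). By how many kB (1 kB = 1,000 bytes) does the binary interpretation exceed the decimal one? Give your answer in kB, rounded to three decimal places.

603 MiB = 603 × 1,048,576 = 632,291,328 bytes
603 MB = 603 × 1,000,000 = 603,000,000 bytes
difference = 29,291,328 bytes
29,291,328 / 1,000 = 29,291.328 kB

29,291.328 kB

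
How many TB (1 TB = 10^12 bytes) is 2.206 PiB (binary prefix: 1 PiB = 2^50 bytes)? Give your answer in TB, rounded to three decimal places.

2.206 PiB × 1,125,899,906,842,624 bytes/PiB = 2,483,735,194,494,828.544 bytes
1 TB = 1,000,000,000,000 bytes
2,483,735,194,494,828.544 / 1,000,000,000,000 = 2,483.735 TB

2,483.735 TB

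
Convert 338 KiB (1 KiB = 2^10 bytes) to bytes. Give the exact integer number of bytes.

338 × 1,024 = 346,112 bytes  (1 KiB = 2^10 bytes)

346,112 bytes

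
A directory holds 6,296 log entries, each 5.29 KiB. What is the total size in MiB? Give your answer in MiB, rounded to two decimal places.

32.53 MiB

Total = 6,296 × 5.29 KiB = 33305.84 KiB
= 33305.84 × 1,024 bytes = 34,105,180.16 bytes
1 MiB = 1,048,576 bytes
34,105,180.16 / 1,048,576 = 32.53 MiB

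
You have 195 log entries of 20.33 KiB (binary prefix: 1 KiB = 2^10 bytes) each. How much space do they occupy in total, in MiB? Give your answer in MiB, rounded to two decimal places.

Total = 195 × 20.33 KiB = 3964.35 KiB
= 3964.35 × 1,024 bytes = 4,059,494.4 bytes
1 MiB = 1,048,576 bytes
4,059,494.4 / 1,048,576 = 3.87 MiB

3.87 MiB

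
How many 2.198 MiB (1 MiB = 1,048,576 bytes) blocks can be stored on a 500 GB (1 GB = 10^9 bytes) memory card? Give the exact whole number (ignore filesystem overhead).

Capacity: 500 GB = 500,000,000,000 bytes
Per item: 2.198 MiB = 2,304,770.048 bytes
⌊500,000,000,000 / 2,304,770.048⌋ = 216,941

216,941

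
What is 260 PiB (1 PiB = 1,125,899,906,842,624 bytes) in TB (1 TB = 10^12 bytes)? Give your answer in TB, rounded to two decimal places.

292,733.98 TB

260 PiB = 260 × 2^50 bytes = 292,733,975,779,082,240 bytes
1 TB = 1,000,000,000,000 bytes
292,733,975,779,082,240 / 1,000,000,000,000 = 292,733.98 TB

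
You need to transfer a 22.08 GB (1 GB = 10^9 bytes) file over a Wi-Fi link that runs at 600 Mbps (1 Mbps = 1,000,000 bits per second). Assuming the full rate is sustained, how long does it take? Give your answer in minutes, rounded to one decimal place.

4.9 minutes

22.08 GB = 22,080,000,000 bytes = 176,640,000,000 bits
600 Mbps = 600,000,000 bits/s
time = 176,640,000,000 / 600,000,000 = 294.40 s
294.40 s / 60 = 4.9 minutes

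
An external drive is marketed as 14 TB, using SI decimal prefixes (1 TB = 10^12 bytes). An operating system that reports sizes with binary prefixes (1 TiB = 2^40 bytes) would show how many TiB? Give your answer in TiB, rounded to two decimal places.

14 TB = 14 × 10^12 bytes = 14,000,000,000,000 bytes
1 TiB = 1,099,511,627,776 bytes
14,000,000,000,000 / 1,099,511,627,776 = 12.73 TiB

12.73 TiB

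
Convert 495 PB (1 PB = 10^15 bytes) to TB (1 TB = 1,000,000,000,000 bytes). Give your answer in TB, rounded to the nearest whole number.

495 PB = 495 × 10^15 bytes = 495,000,000,000,000,000 bytes
1 TB = 1,000,000,000,000 bytes
495,000,000,000,000,000 / 1,000,000,000,000 = 495,000 TB

495,000 TB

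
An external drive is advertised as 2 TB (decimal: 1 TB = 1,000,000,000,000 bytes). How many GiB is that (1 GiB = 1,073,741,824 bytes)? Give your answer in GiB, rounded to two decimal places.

1,862.65 GiB

2 TB × 1,000,000,000,000 bytes/TB = 2,000,000,000,000 bytes
1 GiB = 2^30 bytes = 1,073,741,824 bytes
2,000,000,000,000 / 1,073,741,824 = 1,862.65 GiB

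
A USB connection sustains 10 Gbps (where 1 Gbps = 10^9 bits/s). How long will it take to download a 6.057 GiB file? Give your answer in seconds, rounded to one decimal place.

5.2 seconds

6.057 GiB = 6,503,654,227.968 bytes = 52,029,233,823.744 bits
10 Gbps = 10,000,000,000 bits/s
time = 52,029,233,823.744 / 10,000,000,000 = 5.2 s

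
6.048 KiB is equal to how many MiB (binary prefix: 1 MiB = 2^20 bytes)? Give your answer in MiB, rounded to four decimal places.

0.0059 MiB

6.048 KiB × 1,024 bytes/KiB = 6,193.152 bytes
1 MiB = 2^20 bytes = 1,048,576 bytes
6,193.152 / 1,048,576 = 0.0059 MiB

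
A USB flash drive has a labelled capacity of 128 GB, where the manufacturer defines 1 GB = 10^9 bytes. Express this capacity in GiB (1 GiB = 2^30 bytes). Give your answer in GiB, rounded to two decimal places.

119.21 GiB

128 GB = 128 × 10^9 bytes = 128,000,000,000 bytes
1 GiB = 1,073,741,824 bytes
128,000,000,000 / 1,073,741,824 = 119.21 GiB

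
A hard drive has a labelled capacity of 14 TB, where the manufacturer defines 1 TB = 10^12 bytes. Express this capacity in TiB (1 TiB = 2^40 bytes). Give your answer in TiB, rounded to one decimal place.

14 TB × 1,000,000,000,000 bytes/TB = 14,000,000,000,000 bytes
1 TiB = 1,099,511,627,776 bytes
14,000,000,000,000 / 1,099,511,627,776 = 12.7 TiB

12.7 TiB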